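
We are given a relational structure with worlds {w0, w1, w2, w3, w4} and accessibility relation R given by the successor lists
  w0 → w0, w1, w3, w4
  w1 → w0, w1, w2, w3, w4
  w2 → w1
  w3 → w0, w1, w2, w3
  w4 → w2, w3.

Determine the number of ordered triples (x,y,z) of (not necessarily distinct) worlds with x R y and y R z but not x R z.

12

Enumerating: (w0,w1,w2), (w0,w3,w2), (w0,w4,w2), (w2,w1,w0), (w2,w1,w2), (w2,w1,w3), (w2,w1,w4), (w3,w0,w4), (w3,w1,w4), (w4,w2,w1), (w4,w3,w0), (w4,w3,w1).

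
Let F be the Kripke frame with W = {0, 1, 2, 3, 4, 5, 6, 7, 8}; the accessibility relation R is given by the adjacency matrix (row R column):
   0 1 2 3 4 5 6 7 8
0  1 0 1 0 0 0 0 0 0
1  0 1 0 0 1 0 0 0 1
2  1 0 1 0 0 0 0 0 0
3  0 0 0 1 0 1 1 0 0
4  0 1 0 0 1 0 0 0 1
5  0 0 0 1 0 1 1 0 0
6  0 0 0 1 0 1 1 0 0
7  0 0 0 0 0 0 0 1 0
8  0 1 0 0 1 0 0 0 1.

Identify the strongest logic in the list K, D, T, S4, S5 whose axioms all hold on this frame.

S5

Serial (axiom D): yes — every world has a successor (e.g. 0 R 0).
Reflexive (axiom T): yes — every world is R-related to itself.
Transitive (axiom 4): yes — every two-step R-path is closed by a direct edge.
Euclidean (axiom 5): yes — any two successors of a common world are R-related.
So F validates K, D, T, S4, S5. The strongest is S5.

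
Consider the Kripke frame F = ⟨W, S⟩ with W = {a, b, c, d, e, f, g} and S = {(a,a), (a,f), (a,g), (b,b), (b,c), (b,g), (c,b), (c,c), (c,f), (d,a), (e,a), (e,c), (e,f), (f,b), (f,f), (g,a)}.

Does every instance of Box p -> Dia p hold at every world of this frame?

Axiom D corresponds to the accessibility relation being serial.
Serial: yes — every world has a successor (e.g. a S a).

Yes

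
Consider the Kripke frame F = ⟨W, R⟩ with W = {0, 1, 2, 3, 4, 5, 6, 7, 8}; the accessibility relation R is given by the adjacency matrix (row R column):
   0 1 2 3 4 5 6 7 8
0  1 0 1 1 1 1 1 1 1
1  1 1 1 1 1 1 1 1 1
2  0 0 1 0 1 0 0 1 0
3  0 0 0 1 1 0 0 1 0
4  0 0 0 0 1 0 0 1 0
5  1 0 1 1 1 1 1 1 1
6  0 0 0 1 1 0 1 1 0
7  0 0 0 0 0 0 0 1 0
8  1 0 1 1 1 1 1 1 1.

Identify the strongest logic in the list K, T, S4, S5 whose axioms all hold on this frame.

S4

Reflexive (axiom T): yes — every world is R-related to itself.
Transitive (axiom 4): yes — every two-step R-path is closed by a direct edge.
Euclidean (axiom 5): no — 0 R 2 and 0 R 3, but not 2 R 3.
So F validates K, T, S4; S5 would additionally require R to be Euclidean. The strongest is S4.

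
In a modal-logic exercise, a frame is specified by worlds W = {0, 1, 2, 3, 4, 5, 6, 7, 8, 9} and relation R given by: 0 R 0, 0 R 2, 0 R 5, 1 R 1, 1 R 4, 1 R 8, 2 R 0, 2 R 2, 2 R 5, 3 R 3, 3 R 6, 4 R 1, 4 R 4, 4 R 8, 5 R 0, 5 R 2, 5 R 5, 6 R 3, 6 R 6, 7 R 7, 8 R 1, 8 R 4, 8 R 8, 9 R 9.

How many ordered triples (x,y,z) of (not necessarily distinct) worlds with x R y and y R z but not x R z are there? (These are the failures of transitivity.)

0

R is transitive; there are no such tuples.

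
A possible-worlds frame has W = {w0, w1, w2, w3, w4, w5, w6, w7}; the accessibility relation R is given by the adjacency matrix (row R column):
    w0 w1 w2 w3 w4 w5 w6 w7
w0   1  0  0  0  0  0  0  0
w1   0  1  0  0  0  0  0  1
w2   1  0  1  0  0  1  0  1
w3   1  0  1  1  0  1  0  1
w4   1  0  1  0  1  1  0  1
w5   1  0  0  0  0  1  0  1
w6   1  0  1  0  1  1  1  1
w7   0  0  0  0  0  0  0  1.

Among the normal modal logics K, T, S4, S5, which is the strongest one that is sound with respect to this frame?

Reflexive (axiom T): yes — every world is R-related to itself.
Transitive (axiom 4): yes — every two-step R-path is closed by a direct edge.
Euclidean (axiom 5): no — w2 R w0 and w2 R w5, but not w0 R w5.
So F validates K, T, S4; S5 would additionally require R to be Euclidean. The strongest is S4.

S4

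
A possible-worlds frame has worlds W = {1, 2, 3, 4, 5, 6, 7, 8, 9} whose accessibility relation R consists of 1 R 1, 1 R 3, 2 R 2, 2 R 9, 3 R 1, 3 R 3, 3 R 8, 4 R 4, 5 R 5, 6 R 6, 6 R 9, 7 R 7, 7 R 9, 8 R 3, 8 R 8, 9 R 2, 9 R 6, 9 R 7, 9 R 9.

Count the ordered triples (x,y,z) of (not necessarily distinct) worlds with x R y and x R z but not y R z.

Enumerating: (3,1,8), (3,8,1), (9,2,6), (9,2,7), (9,6,2), (9,6,7), (9,7,2), (9,7,6).

8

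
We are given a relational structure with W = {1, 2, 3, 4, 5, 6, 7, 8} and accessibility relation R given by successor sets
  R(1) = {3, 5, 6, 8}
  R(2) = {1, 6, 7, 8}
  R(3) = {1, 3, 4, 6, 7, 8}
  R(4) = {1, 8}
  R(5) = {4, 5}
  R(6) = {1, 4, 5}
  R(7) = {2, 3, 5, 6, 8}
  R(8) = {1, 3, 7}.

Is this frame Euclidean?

Euclidean: no — 1 R 3 and 1 R 5, but not 3 R 5.

No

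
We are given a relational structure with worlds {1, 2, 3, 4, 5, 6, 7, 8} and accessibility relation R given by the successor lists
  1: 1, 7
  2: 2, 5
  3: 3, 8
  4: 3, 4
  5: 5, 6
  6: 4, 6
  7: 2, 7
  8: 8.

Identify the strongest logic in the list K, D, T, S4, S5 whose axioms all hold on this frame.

T

Serial (axiom D): yes — every world has a successor (e.g. 1 R 1).
Reflexive (axiom T): yes — every world is R-related to itself.
Transitive (axiom 4): no — 1 R 7 and 7 R 2, but not 1 R 2.
Euclidean (axiom 5): no — 1 R 7 and 1 R 1, but not 7 R 1.
So F validates K, D, T; S4 would additionally require R to be transitive. The strongest is T.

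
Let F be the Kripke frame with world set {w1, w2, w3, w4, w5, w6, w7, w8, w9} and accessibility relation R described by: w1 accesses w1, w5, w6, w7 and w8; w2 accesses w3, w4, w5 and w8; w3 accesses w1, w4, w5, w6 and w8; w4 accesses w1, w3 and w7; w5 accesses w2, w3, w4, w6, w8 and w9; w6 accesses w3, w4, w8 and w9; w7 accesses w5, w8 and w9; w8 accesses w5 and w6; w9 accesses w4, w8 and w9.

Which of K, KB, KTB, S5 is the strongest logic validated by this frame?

K

Symmetric (axiom B): no — w1 R w5 but not w5 R w1.
Reflexive (axiom T): no — w2 is not related to itself.
Euclidean (axiom 5): no — w1 R w5 and w1 R w7, but not w5 R w7.
So F validates K; KB would additionally require R to be symmetric. The strongest is K.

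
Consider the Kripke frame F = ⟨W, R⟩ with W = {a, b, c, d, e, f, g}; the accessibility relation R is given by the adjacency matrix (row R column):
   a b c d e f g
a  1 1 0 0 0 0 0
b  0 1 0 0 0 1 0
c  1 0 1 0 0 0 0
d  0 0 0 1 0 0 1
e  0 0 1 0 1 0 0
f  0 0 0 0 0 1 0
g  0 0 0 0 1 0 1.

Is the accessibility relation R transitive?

Transitive: no — a R b and b R f, but not a R f.

No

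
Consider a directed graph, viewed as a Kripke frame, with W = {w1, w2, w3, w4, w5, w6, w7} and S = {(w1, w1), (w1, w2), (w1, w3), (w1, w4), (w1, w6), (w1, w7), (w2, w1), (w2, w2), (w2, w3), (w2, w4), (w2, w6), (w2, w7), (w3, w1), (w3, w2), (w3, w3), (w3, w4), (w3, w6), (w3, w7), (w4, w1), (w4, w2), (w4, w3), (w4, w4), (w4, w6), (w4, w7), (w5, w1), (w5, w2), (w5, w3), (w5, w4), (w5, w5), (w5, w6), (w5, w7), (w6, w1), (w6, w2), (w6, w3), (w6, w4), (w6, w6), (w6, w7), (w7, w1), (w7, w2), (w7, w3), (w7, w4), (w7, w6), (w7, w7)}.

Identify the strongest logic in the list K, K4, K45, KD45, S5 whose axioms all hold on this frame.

Transitive (axiom 4): yes — every two-step S-path is closed by a direct edge.
Euclidean (axiom 5): no — w5 S w1 and w5 S w5, but not w1 S w5.
Serial (axiom D): yes — every world has a successor (e.g. w1 S w1).
Reflexive (axiom T): yes — every world is S-related to itself.
So F validates K, K4; K45 would additionally require S to be Euclidean. The strongest is K4.

K4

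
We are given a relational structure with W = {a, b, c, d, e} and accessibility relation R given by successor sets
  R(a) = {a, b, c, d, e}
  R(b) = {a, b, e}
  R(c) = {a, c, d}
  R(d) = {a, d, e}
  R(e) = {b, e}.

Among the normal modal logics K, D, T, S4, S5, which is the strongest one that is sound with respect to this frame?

T

Serial (axiom D): yes — every world has a successor (e.g. a R a).
Reflexive (axiom T): yes — every world is R-related to itself.
Transitive (axiom 4): no — b R a and a R c, but not b R c.
Euclidean (axiom 5): no — a R b and a R c, but not b R c.
So F validates K, D, T; S4 would additionally require R to be transitive. The strongest is T.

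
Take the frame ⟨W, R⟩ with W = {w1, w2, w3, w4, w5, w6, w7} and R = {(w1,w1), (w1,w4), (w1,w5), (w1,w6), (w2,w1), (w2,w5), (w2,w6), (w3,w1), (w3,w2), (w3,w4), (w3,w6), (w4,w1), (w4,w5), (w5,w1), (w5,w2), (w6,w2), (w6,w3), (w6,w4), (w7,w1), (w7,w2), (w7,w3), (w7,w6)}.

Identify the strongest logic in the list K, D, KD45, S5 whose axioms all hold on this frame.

D

Serial (axiom D): yes — every world has a successor (e.g. w1 R w1).
Euclidean (axiom 5): no — w1 R w4 and w1 R w6, but not w4 R w6.
Transitive (axiom 4): no — w1 R w5 and w5 R w2, but not w1 R w2.
Reflexive (axiom T): no — w2 is not related to itself.
So F validates K, D; KD45 would additionally require R to be Euclidean and transitive. The strongest is D.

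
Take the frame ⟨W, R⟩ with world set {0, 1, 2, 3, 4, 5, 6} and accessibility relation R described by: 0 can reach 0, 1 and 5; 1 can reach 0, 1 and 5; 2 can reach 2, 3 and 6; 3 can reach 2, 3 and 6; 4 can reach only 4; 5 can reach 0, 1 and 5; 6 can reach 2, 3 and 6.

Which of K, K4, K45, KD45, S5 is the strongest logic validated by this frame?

S5

Transitive (axiom 4): yes — every two-step R-path is closed by a direct edge.
Euclidean (axiom 5): yes — any two successors of a common world are R-related.
Serial (axiom D): yes — every world has a successor (e.g. 0 R 0).
Reflexive (axiom T): yes — every world is R-related to itself.
So F validates K, K4, K45, KD45, S5. The strongest is S5.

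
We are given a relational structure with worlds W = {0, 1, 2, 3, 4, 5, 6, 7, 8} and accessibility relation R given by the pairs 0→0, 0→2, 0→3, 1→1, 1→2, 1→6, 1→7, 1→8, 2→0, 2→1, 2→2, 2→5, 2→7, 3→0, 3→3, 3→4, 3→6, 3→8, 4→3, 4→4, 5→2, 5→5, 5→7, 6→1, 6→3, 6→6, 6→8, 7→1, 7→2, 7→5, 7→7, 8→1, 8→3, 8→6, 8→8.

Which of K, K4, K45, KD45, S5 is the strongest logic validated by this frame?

K

Transitive (axiom 4): no — 0 R 2 and 2 R 1, but not 0 R 1.
Euclidean (axiom 5): no — 0 R 2 and 0 R 3, but not 2 R 3.
Serial (axiom D): yes — every world has a successor (e.g. 0 R 0).
Reflexive (axiom T): yes — every world is R-related to itself.
So F validates K; K4 would additionally require R to be transitive. The strongest is K.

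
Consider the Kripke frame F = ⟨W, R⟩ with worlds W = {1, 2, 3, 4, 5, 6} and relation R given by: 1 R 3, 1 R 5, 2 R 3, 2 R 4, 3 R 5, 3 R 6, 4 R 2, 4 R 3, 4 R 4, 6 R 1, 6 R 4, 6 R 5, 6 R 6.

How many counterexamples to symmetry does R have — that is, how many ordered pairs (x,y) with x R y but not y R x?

Enumerating: (1,3), (1,5), (2,3), (3,5), (3,6), (4,3), (6,1), (6,4), (6,5).

9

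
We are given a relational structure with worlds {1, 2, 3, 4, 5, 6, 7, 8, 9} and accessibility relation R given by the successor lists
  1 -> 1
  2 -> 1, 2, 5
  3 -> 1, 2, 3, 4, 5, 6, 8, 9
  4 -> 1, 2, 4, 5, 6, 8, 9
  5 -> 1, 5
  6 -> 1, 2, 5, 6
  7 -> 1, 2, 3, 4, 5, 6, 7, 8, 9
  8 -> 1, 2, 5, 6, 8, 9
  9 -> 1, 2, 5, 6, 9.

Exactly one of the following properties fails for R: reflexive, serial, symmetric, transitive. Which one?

symmetric

Reflexive: yes — every world is R-related to itself.
Serial: yes — every world has a successor (e.g. 1 R 1).
Symmetric: no — 2 R 1 but not 1 R 2.
Transitive: yes — every two-step R-path is closed by a direct edge.
Only symmetric fails.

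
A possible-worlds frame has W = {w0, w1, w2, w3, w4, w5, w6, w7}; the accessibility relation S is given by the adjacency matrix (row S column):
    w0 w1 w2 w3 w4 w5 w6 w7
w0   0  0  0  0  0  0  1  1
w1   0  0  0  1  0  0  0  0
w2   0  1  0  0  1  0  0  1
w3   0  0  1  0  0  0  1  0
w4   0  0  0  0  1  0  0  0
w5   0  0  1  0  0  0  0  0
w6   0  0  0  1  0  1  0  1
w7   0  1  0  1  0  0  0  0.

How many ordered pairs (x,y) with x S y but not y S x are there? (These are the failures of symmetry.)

Enumerating: (w0,w6), (w0,w7), (w1,w3), (w2,w1), (w2,w4), (w2,w7), (w3,w2), (w5,w2), (w6,w5), (w6,w7), (w7,w1), (w7,w3).

12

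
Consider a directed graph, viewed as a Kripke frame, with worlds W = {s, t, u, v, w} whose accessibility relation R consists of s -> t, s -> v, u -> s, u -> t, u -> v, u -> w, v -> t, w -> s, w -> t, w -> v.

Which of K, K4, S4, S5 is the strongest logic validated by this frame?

Transitive (axiom 4): yes — every two-step R-path is closed by a direct edge.
Reflexive (axiom T): no — s is not related to itself.
Euclidean (axiom 5): no — s R t and s R v, but not t R v.
So F validates K, K4; S4 would additionally require R to be reflexive. The strongest is K4.

K4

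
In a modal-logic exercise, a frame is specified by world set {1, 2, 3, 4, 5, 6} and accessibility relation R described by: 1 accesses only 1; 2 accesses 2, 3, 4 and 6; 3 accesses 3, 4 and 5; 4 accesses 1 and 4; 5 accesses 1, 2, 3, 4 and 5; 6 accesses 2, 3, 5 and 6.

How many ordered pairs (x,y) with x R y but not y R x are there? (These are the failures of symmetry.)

Enumerating: (2,3), (2,4), (3,4), (4,1), (5,1), (5,2), (5,4), (6,3), (6,5).

9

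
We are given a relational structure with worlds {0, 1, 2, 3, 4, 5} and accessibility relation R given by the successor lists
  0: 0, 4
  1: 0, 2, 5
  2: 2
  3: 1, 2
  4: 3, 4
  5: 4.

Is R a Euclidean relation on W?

Euclidean: no — 1 R 0 and 1 R 2, but not 0 R 2.

No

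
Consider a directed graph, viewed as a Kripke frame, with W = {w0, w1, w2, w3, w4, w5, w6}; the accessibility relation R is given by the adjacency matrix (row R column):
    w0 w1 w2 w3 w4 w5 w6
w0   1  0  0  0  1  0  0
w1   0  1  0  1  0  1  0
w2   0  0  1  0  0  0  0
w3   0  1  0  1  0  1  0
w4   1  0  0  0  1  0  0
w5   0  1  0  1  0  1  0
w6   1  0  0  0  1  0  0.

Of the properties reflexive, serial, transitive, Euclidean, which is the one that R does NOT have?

Reflexive: no — w6 is not related to itself.
Serial: yes — every world has a successor (e.g. w0 R w0).
Transitive: yes — every two-step R-path is closed by a direct edge.
Euclidean: yes — any two successors of a common world are R-related.
Only reflexive fails.

reflexive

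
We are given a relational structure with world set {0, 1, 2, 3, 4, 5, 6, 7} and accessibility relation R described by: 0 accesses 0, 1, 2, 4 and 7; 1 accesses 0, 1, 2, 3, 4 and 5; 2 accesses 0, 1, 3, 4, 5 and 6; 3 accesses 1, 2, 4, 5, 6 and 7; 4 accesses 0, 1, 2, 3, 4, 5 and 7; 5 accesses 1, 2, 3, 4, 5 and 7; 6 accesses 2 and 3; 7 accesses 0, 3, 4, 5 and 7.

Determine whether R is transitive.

No

Transitive: no — 0 R 1 and 1 R 3, but not 0 R 3.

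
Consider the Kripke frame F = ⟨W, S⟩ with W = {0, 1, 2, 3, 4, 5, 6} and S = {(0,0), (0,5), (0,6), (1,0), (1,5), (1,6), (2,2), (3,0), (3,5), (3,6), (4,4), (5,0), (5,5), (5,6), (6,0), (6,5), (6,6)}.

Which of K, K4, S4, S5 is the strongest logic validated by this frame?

K4

Transitive (axiom 4): yes — every two-step S-path is closed by a direct edge.
Reflexive (axiom T): no — 1 is not related to itself.
Euclidean (axiom 5): yes — any two successors of a common world are S-related.
So F validates K, K4; S4 would additionally require S to be reflexive. The strongest is K4.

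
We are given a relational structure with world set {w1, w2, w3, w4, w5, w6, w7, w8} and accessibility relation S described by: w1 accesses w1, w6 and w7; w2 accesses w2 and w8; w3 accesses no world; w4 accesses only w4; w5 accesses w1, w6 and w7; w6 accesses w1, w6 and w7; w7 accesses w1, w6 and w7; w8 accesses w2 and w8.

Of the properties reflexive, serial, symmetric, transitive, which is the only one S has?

Reflexive: no — w3 is not related to itself.
Serial: no — w3 has no S-successor.
Symmetric: no — w5 S w1 but not w1 S w5.
Transitive: yes — every two-step S-path is closed by a direct edge.
Only transitive holds.

transitive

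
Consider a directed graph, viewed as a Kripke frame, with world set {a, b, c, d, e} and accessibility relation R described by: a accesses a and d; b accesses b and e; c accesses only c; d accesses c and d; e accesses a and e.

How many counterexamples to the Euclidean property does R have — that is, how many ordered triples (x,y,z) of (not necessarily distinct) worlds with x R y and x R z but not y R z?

4

Enumerating: (a,d,a), (b,e,b), (d,c,d), (e,a,e).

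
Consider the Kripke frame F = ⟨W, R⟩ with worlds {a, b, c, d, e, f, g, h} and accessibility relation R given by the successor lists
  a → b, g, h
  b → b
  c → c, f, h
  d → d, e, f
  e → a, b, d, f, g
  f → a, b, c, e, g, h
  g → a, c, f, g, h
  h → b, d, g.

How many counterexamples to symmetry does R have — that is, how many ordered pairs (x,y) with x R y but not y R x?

Enumerating: (a,b), (a,h), (c,h), (d,f), (e,a), (e,b), (e,g), (f,a), (f,b), (f,h), (g,c), (h,b), (h,d).

13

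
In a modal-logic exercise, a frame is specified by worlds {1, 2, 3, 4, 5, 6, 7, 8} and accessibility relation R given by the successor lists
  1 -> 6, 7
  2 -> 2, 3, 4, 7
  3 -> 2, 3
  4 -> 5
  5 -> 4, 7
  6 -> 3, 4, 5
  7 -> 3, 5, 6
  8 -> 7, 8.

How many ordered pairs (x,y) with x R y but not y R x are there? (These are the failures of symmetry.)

10

Enumerating: (1,6), (1,7), (2,4), (2,7), (6,3), (6,4), (6,5), (7,3), (7,6), (8,7).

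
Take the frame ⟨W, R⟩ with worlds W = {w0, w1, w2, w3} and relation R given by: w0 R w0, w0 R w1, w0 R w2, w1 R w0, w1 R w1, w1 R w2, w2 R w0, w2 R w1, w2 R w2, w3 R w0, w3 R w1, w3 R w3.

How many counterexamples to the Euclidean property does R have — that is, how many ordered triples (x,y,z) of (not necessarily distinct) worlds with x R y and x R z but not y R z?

Enumerating: (w3,w0,w3), (w3,w1,w3).

2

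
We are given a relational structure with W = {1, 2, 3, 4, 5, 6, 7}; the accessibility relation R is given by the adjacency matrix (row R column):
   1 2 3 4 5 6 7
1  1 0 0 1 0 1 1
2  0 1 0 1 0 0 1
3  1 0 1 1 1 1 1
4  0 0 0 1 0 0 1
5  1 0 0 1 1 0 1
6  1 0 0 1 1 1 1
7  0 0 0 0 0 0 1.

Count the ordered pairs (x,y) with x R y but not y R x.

Enumerating: (1,4), (1,7), (2,4), (2,7), (3,1), (3,4), (3,5), (3,6), (3,7), (4,7), (5,1), (5,4), (5,7), (6,4), (6,5), (6,7).

16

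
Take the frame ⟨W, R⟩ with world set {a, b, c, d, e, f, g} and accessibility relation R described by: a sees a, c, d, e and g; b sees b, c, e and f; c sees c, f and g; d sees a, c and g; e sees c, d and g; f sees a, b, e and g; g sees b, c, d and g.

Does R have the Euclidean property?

No

Euclidean: no — a R c and a R d, but not c R d.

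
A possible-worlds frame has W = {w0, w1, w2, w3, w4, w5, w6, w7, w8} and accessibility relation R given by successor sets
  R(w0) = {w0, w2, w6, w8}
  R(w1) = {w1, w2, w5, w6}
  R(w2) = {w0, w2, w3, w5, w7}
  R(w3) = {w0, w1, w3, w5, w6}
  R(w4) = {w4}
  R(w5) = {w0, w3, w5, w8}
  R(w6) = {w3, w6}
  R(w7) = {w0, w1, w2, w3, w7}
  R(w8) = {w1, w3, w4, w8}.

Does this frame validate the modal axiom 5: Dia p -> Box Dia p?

By correspondence theory, 5 is valid on a frame iff R is Euclidean.
Euclidean: no — w0 R w2 and w0 R w6, but not w2 R w6.

No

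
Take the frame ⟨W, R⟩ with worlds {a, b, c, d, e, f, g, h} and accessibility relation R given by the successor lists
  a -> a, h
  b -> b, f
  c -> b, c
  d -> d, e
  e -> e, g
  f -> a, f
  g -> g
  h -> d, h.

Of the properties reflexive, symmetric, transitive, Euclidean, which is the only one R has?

reflexive

Reflexive: yes — every world is R-related to itself.
Symmetric: no — a R h but not h R a.
Transitive: no — a R h and h R d, but not a R d.
Euclidean: no — a R h and a R a, but not h R a.
Only reflexive holds.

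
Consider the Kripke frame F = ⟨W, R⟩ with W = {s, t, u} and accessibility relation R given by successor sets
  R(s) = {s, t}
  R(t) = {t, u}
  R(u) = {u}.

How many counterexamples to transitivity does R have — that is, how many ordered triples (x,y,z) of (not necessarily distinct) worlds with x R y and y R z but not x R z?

Enumerating: (s,t,u).

1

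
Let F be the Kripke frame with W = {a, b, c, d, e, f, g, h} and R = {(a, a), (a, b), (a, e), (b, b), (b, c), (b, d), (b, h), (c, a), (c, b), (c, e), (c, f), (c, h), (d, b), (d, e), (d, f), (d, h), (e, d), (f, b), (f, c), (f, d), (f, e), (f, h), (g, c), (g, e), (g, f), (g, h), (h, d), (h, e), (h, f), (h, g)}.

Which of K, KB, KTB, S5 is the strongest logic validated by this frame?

Symmetric (axiom B): no — a R b but not b R a.
Reflexive (axiom T): no — c is not related to itself.
Euclidean (axiom 5): no — a R b and a R e, but not b R e.
So F validates K; KB would additionally require R to be symmetric. The strongest is K.

K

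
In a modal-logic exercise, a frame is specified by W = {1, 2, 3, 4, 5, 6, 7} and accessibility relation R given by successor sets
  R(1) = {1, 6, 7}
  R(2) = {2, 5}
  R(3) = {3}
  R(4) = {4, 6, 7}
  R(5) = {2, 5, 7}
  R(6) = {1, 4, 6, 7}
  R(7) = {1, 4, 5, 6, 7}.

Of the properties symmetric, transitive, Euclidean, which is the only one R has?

Symmetric: yes — every pair in R has its reverse in R.
Transitive: no — 1 R 6 and 6 R 4, but not 1 R 4.
Euclidean: no — 5 R 2 and 5 R 7, but not 2 R 7.
Only symmetric holds.

symmetric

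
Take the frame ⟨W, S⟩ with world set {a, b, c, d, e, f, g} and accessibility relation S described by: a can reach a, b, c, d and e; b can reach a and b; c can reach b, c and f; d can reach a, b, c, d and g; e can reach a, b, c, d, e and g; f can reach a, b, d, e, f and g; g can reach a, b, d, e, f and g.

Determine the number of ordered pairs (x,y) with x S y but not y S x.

14

Enumerating: (a,c), (c,b), (c,f), (d,b), (d,c), (e,b), (e,c), (e,d), (f,a), (f,b), (f,d), (f,e), (g,a), (g,b).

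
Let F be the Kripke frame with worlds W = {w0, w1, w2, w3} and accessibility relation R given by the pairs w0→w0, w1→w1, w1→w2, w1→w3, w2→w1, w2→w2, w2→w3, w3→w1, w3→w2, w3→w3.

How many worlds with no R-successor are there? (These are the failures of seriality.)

0

R is serial; there are no such worlds.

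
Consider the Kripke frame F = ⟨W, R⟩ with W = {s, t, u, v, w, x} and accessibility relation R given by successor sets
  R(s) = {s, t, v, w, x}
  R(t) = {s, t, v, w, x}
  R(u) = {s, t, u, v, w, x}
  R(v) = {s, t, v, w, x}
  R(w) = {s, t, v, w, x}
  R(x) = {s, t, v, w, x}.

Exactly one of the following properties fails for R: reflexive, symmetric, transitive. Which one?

Reflexive: yes — every world is R-related to itself.
Symmetric: no — u R s but not s R u.
Transitive: yes — every two-step R-path is closed by a direct edge.
Only symmetric fails.

symmetric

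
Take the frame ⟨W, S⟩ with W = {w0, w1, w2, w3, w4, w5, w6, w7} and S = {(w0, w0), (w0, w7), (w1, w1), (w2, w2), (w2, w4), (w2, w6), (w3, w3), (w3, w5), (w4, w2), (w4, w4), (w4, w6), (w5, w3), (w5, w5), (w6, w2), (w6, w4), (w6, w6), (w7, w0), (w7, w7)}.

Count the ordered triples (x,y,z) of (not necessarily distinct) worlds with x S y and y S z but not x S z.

0

S is transitive; there are no such tuples.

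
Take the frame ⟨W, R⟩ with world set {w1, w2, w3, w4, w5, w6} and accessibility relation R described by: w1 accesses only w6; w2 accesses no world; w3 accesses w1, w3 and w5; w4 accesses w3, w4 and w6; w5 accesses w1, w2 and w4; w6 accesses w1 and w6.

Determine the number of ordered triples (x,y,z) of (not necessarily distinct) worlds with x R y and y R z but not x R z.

Enumerating: (w1,w6,w1), (w3,w1,w6), (w3,w5,w2), (w3,w5,w4), (w4,w3,w1), (w4,w3,w5), (w4,w6,w1), (w5,w1,w6), (w5,w4,w3), (w5,w4,w6).

10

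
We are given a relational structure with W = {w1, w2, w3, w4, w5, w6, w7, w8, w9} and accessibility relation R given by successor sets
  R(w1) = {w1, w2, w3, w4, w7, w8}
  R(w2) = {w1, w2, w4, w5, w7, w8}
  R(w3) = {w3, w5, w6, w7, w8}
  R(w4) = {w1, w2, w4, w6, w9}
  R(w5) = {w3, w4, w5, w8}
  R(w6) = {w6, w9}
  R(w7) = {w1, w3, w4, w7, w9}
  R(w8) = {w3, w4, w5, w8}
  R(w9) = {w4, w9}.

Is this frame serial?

Serial: yes — every world has a successor (e.g. w1 R w1).

Yes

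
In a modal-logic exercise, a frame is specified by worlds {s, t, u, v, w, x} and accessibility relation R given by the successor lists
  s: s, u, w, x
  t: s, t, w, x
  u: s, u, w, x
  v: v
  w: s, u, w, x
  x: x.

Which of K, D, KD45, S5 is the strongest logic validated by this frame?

Serial (axiom D): yes — every world has a successor (e.g. s R s).
Euclidean (axiom 5): no — s R x and s R u, but not x R u.
Transitive (axiom 4): no — t R s and s R u, but not t R u.
Reflexive (axiom T): yes — every world is R-related to itself.
So F validates K, D; KD45 would additionally require R to be Euclidean and transitive. The strongest is D.

D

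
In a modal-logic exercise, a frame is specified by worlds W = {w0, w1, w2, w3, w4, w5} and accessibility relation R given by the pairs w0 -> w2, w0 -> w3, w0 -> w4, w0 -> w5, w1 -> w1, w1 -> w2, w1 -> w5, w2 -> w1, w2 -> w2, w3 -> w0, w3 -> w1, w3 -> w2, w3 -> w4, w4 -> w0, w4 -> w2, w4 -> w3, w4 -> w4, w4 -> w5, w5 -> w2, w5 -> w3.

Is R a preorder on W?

No

Reflexive: no — w0 is not related to itself.
Transitive: no — w0 R w2 and w2 R w1, but not w0 R w1.
So R is not a preorder.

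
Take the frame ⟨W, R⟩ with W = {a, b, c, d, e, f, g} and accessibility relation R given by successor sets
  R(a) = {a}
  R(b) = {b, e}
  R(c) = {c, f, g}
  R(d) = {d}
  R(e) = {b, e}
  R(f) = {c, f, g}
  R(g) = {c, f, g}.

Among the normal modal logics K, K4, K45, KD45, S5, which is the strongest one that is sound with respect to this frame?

S5

Transitive (axiom 4): yes — every two-step R-path is closed by a direct edge.
Euclidean (axiom 5): yes — any two successors of a common world are R-related.
Serial (axiom D): yes — every world has a successor (e.g. a R a).
Reflexive (axiom T): yes — every world is R-related to itself.
So F validates K, K4, K45, KD45, S5. The strongest is S5.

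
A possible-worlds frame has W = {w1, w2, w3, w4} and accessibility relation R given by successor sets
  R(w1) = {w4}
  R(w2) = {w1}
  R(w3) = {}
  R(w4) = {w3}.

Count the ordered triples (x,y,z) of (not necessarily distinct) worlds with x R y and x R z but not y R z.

Enumerating: (w1,w4,w4), (w2,w1,w1), (w4,w3,w3).

3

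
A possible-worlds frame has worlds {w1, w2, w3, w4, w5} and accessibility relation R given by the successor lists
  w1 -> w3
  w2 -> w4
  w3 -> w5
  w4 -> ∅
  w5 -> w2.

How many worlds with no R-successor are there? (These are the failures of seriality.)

1

Enumerating: w4.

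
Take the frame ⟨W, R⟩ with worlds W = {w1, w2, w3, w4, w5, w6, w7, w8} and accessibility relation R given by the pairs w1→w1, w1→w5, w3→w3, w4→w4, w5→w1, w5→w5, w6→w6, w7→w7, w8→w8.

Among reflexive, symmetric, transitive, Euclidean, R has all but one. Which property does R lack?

Reflexive: no — w2 is not related to itself.
Symmetric: yes — every pair in R has its reverse in R.
Transitive: yes — every two-step R-path is closed by a direct edge.
Euclidean: yes — any two successors of a common world are R-related.
Only reflexive fails.

reflexive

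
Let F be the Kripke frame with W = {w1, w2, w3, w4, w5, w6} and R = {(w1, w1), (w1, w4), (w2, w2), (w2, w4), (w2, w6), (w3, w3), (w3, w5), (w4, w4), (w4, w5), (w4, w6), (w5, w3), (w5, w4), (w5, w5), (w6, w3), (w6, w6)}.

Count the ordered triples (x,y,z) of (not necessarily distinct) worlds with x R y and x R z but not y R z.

Enumerating: (w1,w4,w1), (w2,w4,w2), (w2,w6,w2), (w2,w6,w4), (w4,w5,w6), (w4,w6,w4), (w4,w6,w5), (w5,w3,w4), (w5,w4,w3), (w6,w3,w6).

10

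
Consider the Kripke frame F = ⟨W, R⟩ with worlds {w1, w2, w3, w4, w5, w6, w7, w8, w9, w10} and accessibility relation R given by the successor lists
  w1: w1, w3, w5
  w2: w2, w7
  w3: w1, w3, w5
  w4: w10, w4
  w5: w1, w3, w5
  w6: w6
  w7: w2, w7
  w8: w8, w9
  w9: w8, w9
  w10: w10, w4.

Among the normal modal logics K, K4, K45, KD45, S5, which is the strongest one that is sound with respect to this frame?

Transitive (axiom 4): yes — every two-step R-path is closed by a direct edge.
Euclidean (axiom 5): yes — any two successors of a common world are R-related.
Serial (axiom D): yes — every world has a successor (e.g. w1 R w1).
Reflexive (axiom T): yes — every world is R-related to itself.
So F validates K, K4, K45, KD45, S5. The strongest is S5.

S5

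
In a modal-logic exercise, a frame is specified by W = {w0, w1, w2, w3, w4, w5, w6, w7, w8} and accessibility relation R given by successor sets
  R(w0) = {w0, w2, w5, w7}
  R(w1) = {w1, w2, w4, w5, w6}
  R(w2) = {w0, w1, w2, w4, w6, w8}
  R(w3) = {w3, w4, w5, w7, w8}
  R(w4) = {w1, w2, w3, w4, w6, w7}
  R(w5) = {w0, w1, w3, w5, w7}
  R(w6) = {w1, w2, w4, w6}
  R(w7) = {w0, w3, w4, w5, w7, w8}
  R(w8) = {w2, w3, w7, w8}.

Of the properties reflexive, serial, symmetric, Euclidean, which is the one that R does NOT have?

Euclidean

Reflexive: yes — every world is R-related to itself.
Serial: yes — every world has a successor (e.g. w0 R w0).
Symmetric: yes — every pair in R has its reverse in R.
Euclidean: no — w0 R w2 and w0 R w5, but not w2 R w5.
Only Euclidean fails.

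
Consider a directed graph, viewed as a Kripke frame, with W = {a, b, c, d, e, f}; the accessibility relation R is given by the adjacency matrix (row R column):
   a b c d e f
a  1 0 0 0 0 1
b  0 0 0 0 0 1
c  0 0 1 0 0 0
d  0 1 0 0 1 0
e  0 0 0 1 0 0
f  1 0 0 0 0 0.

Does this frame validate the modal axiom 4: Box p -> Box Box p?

No

Axiom 4 corresponds to the accessibility relation being transitive.
Transitive: no — b R f and f R a, but not b R a.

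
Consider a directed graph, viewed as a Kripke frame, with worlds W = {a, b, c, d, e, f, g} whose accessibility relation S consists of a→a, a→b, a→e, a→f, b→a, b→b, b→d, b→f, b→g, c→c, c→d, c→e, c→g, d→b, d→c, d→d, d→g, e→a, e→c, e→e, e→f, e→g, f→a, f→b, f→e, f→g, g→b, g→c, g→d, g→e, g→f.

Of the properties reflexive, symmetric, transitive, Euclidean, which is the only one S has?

Reflexive: no — f is not related to itself.
Symmetric: yes — every pair in S has its reverse in S.
Transitive: no — a S b and b S d, but not a S d.
Euclidean: no — a S b and a S e, but not b S e.
Only symmetric holds.

symmetric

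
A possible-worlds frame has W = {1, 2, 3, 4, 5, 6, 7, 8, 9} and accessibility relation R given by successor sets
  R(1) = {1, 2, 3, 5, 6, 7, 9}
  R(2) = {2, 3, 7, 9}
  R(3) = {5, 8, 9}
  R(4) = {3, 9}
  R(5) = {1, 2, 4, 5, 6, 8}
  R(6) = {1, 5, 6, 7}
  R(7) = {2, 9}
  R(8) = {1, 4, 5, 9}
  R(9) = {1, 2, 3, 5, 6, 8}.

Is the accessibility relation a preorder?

Reflexive: no — 3 is not related to itself.
Transitive: no — 1 R 3 and 3 R 8, but not 1 R 8.
So R is not a preorder.

No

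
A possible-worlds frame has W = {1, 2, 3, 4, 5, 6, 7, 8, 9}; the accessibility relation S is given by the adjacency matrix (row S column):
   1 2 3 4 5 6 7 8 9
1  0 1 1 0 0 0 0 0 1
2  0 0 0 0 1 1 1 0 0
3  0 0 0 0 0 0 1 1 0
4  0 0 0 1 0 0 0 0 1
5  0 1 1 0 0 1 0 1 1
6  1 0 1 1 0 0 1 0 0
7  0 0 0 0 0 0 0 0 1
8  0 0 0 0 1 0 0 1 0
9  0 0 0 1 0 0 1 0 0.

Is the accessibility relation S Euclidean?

Euclidean: no — 1 S 2 and 1 S 3, but not 2 S 3.

No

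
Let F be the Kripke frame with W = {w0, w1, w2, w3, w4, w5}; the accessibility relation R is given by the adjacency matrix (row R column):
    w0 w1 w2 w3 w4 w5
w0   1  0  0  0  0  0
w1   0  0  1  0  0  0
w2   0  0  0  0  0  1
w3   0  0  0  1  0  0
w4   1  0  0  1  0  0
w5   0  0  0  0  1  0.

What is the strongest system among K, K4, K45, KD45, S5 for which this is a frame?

K

Transitive (axiom 4): no — w1 R w2 and w2 R w5, but not w1 R w5.
Euclidean (axiom 5): no — w4 R w0 and w4 R w3, but not w0 R w3.
Serial (axiom D): yes — every world has a successor (e.g. w0 R w0).
Reflexive (axiom T): no — w1 is not related to itself.
So F validates K; K4 would additionally require R to be transitive. The strongest is K.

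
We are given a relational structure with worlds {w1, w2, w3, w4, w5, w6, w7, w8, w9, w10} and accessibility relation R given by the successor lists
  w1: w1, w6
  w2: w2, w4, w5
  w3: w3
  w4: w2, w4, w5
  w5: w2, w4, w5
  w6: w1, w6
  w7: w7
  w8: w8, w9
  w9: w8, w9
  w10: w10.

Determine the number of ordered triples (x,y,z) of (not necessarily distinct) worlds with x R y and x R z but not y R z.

0

R is Euclidean; there are no such tuples.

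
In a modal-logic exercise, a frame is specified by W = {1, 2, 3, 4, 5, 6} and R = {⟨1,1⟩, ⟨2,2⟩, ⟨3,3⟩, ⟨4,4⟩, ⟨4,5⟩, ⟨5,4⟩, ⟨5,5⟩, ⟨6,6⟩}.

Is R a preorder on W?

Reflexive: yes — every world is R-related to itself.
Transitive: yes — every two-step R-path is closed by a direct edge.
So R is a preorder.

Yes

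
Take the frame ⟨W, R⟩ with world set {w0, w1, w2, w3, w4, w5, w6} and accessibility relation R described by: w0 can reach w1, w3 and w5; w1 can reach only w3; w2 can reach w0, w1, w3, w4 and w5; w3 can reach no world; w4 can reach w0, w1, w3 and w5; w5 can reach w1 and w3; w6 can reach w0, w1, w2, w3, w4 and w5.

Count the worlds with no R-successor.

1

Enumerating: w3.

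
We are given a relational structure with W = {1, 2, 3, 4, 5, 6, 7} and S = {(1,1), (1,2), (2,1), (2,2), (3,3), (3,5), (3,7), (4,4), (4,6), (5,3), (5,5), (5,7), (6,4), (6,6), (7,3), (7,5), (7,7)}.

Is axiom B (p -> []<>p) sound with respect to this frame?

By correspondence theory, B is valid on a frame iff S is symmetric.
Symmetric: yes — every pair in S has its reverse in S.

Yes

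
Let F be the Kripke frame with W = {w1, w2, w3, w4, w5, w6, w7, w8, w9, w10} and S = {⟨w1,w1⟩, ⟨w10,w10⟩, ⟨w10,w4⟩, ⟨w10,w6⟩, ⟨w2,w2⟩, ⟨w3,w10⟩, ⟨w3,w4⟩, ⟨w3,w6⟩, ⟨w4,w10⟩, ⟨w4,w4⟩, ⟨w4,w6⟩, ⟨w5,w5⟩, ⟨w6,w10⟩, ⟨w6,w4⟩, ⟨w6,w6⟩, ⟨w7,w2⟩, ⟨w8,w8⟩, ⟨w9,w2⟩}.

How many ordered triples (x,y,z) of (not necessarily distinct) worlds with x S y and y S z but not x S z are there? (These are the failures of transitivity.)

S is transitive; there are no such tuples.

0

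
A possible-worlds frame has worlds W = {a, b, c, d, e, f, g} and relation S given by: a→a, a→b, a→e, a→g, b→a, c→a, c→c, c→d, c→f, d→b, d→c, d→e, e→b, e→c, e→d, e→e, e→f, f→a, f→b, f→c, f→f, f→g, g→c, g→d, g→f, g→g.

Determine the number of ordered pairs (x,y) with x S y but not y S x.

Enumerating: (a,e), (a,g), (c,a), (d,b), (e,b), (e,c), (e,f), (f,a), (f,b), (g,c), (g,d).

11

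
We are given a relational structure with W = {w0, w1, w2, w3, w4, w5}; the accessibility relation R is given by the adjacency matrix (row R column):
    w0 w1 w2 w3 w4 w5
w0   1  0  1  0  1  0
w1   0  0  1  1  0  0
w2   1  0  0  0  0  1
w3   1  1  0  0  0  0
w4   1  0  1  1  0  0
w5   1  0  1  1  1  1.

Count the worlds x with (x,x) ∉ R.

4

Enumerating: w1, w2, w3, w4.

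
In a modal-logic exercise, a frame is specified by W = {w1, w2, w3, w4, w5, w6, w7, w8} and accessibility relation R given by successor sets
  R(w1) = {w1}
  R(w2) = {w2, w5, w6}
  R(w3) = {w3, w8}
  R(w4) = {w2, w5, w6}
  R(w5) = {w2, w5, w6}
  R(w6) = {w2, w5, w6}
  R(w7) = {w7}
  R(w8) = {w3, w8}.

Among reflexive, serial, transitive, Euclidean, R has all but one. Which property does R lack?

Reflexive: no — w4 is not related to itself.
Serial: yes — every world has a successor (e.g. w1 R w1).
Transitive: yes — every two-step R-path is closed by a direct edge.
Euclidean: yes — any two successors of a common world are R-related.
Only reflexive fails.

reflexive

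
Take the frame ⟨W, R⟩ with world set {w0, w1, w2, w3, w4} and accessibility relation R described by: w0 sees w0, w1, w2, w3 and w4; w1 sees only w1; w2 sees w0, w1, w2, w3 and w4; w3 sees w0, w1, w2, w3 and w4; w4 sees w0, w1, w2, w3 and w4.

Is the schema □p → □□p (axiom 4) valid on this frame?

The schema 4 characterises exactly the transitive frames.
Transitive: yes — every two-step R-path is closed by a direct edge.

Yes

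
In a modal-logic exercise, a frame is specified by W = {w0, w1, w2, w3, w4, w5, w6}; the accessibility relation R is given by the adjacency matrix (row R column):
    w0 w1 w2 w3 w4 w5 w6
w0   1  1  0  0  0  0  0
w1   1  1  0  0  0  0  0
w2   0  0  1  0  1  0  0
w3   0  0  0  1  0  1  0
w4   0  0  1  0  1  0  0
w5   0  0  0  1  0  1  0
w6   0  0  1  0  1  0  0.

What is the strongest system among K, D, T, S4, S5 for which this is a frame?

Serial (axiom D): yes — every world has a successor (e.g. w0 R w0).
Reflexive (axiom T): no — w6 is not related to itself.
Transitive (axiom 4): yes — every two-step R-path is closed by a direct edge.
Euclidean (axiom 5): yes — any two successors of a common world are R-related.
So F validates K, D; T would additionally require R to be reflexive. The strongest is D.

D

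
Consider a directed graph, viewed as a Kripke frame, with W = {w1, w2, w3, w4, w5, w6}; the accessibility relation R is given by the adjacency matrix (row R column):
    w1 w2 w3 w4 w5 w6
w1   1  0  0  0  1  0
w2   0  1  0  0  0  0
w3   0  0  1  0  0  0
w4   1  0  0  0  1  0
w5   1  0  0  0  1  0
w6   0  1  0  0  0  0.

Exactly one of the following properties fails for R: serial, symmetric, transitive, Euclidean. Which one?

symmetric

Serial: yes — every world has a successor (e.g. w1 R w1).
Symmetric: no — w4 R w1 but not w1 R w4.
Transitive: yes — every two-step R-path is closed by a direct edge.
Euclidean: yes — any two successors of a common world are R-related.
Only symmetric fails.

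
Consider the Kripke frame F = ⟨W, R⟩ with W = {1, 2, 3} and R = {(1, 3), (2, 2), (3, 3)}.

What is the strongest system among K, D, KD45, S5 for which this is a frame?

KD45

Serial (axiom D): yes — every world has a successor (e.g. 1 R 3).
Euclidean (axiom 5): yes — any two successors of a common world are R-related.
Transitive (axiom 4): yes — every two-step R-path is closed by a direct edge.
Reflexive (axiom T): no — 1 is not related to itself.
So F validates K, D, KD45; S5 would additionally require R to be reflexive. The strongest is KD45.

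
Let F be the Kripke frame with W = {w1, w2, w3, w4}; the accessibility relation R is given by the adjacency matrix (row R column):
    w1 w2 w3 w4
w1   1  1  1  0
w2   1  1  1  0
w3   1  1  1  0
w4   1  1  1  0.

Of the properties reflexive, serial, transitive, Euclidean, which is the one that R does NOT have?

reflexive

Reflexive: no — w4 is not related to itself.
Serial: yes — every world has a successor (e.g. w1 R w1).
Transitive: yes — every two-step R-path is closed by a direct edge.
Euclidean: yes — any two successors of a common world are R-related.
Only reflexive fails.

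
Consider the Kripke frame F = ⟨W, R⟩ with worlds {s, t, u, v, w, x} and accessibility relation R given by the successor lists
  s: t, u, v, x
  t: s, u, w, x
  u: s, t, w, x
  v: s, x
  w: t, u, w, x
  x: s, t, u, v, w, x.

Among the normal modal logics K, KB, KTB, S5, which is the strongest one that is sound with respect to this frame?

KB

Symmetric (axiom B): yes — every pair in R has its reverse in R.
Reflexive (axiom T): no — s is not related to itself.
Euclidean (axiom 5): no — s R t and s R v, but not t R v.
So F validates K, KB; KTB would additionally require R to be reflexive. The strongest is KB.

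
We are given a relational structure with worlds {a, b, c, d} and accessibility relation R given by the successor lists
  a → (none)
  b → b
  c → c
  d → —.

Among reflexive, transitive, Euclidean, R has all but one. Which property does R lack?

reflexive

Reflexive: no — a is not related to itself.
Transitive: yes — every two-step R-path is closed by a direct edge.
Euclidean: yes — any two successors of a common world are R-related.
Only reflexive fails.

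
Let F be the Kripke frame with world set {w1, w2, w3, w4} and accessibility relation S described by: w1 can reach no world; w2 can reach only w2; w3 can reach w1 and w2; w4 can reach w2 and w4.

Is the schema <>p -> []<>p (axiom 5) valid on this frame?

No

The schema 5 characterises exactly the Euclidean frames.
Euclidean: no — w3 S w1 and w3 S w2, but not w1 S w2.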